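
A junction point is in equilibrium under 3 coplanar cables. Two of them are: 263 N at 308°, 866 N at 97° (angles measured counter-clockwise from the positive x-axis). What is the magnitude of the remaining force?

F ≈ 655 N

Sum the known components: ΣF_x = 56.38 N, ΣF_y = 652.3 N.
For equilibrium the remaining force must supply (−ΣF_x, −ΣF_y) = (-56.38, -652.3) N.
Magnitude = √((-56.38)² + (-652.3)²) = 654.7 N; direction = atan2(-652.3, -56.38) = 265.1°.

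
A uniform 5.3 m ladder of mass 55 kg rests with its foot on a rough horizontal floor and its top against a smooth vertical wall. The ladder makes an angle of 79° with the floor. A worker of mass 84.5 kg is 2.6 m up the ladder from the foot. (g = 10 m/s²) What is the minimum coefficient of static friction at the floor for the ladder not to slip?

ΣF_y = 0: N_floor = 55×10 + 84.5×10 = 1395 N.
Torques about the foot: N_wall · 5.3 sin 79° = 55×10×2.65 cos 79° + 84.5×10×2.6 cos 79° → N_wall = 134.03 N.
ΣF_x = 0: f_floor = N_wall = 134.03 N.
μ_min = f_floor / N_floor = 134.03 / 1395 = 0.09608.

μ_min ≈ 0.0961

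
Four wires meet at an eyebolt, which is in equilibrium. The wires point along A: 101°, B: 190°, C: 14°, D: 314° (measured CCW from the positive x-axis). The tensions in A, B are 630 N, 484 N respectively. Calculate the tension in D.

Resolve: ΣF_x = 630 cos 101° + 484 cos 190° + T_C cos 14° + T_D cos 314° = 0.
        ΣF_y = 630 sin 101° + 484 sin 190° + T_C sin 14° + T_D sin 314° = 0.
The known terms sum to (-596.9, 534.4) N, so 0.9703 T_C + 0.6947 T_D = 596.9 and 0.2419 T_C − 0.7193 T_D = -534.4.
Solving simultaneously: T_C = 67.12 N, T_D = 765.4 N.

T_D ≈ 765 N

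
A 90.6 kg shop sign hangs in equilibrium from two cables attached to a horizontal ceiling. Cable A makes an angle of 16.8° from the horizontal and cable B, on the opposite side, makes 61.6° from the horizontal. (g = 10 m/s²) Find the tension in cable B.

T_B ≈ 885 N

Weight W = 90.6 × 10 = 906 N acts straight down.
Horizontal: T_A cos 16.8° = T_B cos 61.6°  →  T_A = 0.4968 T_B.
Vertical: T_A sin 16.8° + T_B sin 61.6° = 906.
Substituting the horizontal relation into the vertical equation gives 1.023 T_B = 906, so T_B = 885.4 N.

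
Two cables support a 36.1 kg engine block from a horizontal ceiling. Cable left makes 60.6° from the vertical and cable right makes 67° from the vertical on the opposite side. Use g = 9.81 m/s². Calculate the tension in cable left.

T_left ≈ 411 N

Angles from the horizontal: cable left is 90° − 60.6° = 29.4°, cable right is 90° − 67° = 23°.
Weight W = 36.1 × 9.81 = 354.1 N acts straight down.
Horizontal: T_left cos 29.4° = T_right cos 23°  →  T_right = 0.9465 T_left.
Vertical: T_left sin 29.4° + T_right sin 23° = 354.1.
Substituting the horizontal relation into the vertical equation gives 0.8607 T_left = 354.1, so T_left = 411.5 N.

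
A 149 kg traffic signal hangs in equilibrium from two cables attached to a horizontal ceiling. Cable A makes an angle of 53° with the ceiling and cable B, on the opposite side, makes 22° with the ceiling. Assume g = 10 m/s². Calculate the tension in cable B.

Weight W = 149 × 10 = 1490 N acts straight down.
Horizontal: T_A cos 53° = T_B cos 22°  →  T_A = 1.541 T_B.
Vertical: T_A sin 53° + T_B sin 22° = 1490.
Substituting the horizontal relation into the vertical equation gives 1.605 T_B = 1490, so T_B = 928.3 N.

T_B ≈ 928 N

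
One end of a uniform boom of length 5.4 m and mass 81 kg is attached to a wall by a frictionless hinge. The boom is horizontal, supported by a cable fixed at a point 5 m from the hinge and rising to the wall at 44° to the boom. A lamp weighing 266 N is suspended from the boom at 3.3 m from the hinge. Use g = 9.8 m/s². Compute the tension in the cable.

Take torques about the hinge: T sin 44° · 5 = 81×9.8×2.7 + 266×3.3 = 3021.1 N·m.
So T = 3021.1 / (0.6947 × 5) = 869.8 N.

T ≈ 870 N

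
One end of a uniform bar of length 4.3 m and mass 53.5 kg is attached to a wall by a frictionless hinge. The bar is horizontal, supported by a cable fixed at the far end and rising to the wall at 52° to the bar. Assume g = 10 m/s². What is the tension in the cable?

Take torques about the hinge: T sin 52° · 4.3 = 53.5×10×2.15 = 1150.2 N·m.
So T = 1150.2 / (0.7880 × 4.3) = 339.46 N.

T ≈ 339 N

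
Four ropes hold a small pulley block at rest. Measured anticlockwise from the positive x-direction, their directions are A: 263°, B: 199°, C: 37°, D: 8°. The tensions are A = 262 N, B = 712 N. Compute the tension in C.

T_C ≈ 802 N

Resolve: ΣF_x = 262 cos 263° + 712 cos 199° + T_C cos 37° + T_D cos 8° = 0.
        ΣF_y = 262 sin 263° + 712 sin 199° + T_C sin 37° + T_D sin 8° = 0.
The known terms sum to (-705.1, -491.9) N, so 0.7986 T_C + 0.9903 T_D = 705.1 and 0.6018 T_C + 0.1392 T_D = 491.9.
Solving simultaneously: T_C = 802.2 N, T_D = 65.08 N.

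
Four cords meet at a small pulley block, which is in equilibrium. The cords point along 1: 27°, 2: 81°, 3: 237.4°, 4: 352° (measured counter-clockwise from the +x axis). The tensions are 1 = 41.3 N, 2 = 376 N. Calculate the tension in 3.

T_3 ≈ 440 N

Resolve: ΣF_x = 41.3 cos 27° + 376 cos 81° + T_3 cos 237.4° + T_4 cos 352° = 0.
        ΣF_y = 41.3 sin 27° + 376 sin 81° + T_3 sin 237.4° + T_4 sin 352° = 0.
The known terms sum to (95.62, 390.1) N, so -0.5388 T_3 + 0.9903 T_4 = -95.62 and -0.8425 T_3 − 0.1392 T_4 = -390.1.
Solving simultaneously: T_3 = 439.5 N, T_4 = 142.6 N.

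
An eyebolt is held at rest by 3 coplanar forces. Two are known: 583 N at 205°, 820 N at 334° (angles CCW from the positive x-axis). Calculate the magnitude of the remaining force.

F ≈ 641 N

Sum the known components: ΣF_x = 208.6 N, ΣF_y = -605.9 N.
For equilibrium the remaining force must supply (−ΣF_x, −ΣF_y) = (-208.6, 605.9) N.
Magnitude = √((-208.6)² + (605.9)²) = 640.8 N; direction = atan2(605.9, -208.6) = 109.0°.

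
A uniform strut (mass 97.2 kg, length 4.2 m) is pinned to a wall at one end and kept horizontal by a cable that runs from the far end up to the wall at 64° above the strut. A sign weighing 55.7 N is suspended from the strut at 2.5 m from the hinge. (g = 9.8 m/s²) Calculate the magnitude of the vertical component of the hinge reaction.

Take torques about the hinge: T sin 64° · 4.2 = 97.2×9.8×2.1 + 55.7×2.5 = 2139.6 N·m.
So T = 2139.6 / (0.8988 × 4.2) = 566.8 N.
ΣF_y = 0: H_y = (97.2×9.8 + 55.7) − T sin 64° = 1008.3 − 509.43 = 498.83 N.

|H_y| ≈ 499 N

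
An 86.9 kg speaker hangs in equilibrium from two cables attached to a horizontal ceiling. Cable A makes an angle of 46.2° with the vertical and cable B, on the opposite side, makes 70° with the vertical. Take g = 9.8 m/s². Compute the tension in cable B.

Angles from the horizontal: cable A is 90° − 46.2° = 43.8°, cable B is 90° − 70° = 20°.
Weight W = 86.9 × 9.8 = 851.6 N acts straight down.
Horizontal: T_A cos 43.8° = T_B cos 20°  →  T_A = 1.302 T_B.
Vertical: T_A sin 43.8° + T_B sin 20° = 851.6.
Substituting the horizontal relation into the vertical equation gives 1.243 T_B = 851.6, so T_B = 685 N.

T_B ≈ 685 N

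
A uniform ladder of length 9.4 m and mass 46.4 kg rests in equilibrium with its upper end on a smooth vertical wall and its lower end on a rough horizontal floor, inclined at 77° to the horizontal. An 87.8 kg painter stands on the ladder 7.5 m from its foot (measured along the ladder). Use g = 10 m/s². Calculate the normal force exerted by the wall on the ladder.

N_wall ≈ 215 N

Torques about the foot: N_wall · 9.4 sin 77° = 46.4×10×4.7 cos 77° + 87.8×10×7.5 cos 77° → N_wall = 215.29 N.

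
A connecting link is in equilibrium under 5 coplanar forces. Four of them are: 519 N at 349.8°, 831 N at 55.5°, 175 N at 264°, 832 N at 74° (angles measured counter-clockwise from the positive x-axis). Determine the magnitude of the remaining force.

F ≈ 1710 N

Sum the known components: ΣF_x = 1193 N, ΣF_y = 1219 N.
For equilibrium the remaining force must supply (−ΣF_x, −ΣF_y) = (-1193, -1219) N.
Magnitude = √((-1193)² + (-1219)²) = 1705 N; direction = atan2(-1219, -1193) = 225.6°.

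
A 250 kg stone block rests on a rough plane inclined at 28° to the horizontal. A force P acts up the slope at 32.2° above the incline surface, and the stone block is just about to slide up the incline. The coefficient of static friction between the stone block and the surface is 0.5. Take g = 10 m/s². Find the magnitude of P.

On the verge of sliding up the incline, friction equals μN and acts down the slope.
Perpendicular: N + P sin 32.2° = W cos 28° = 2207 N.
Along incline: P cos 32.2° = W sin 28° + μN  with W sin 28° = 1174 N.
Solving the pair for P and N: P = 2047 N, N = 1117 N (and f = μN = 558.3 N).

P ≈ 2050 N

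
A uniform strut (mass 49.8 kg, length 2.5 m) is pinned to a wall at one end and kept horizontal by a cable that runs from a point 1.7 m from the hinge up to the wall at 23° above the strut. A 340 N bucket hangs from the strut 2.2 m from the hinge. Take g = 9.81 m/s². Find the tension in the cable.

T ≈ 2050 N

Take torques about the hinge: T sin 23° · 1.7 = 49.8×9.81×1.25 + 340×2.2 = 1358.7 N·m.
So T = 1358.7 / (0.3907 × 1.7) = 2045.4 N.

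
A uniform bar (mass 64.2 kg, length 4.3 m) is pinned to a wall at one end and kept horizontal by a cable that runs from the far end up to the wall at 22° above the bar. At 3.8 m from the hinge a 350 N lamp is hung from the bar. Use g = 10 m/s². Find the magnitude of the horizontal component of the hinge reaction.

H_x ≈ 1560 N

Take torques about the hinge: T sin 22° · 4.3 = 64.2×10×2.15 + 350×3.8 = 2710.3 N·m.
So T = 2710.3 / (0.3746 × 4.3) = 1682.6 N.
ΣF_x = 0: H_x = T cos 22° = 1560.1 N.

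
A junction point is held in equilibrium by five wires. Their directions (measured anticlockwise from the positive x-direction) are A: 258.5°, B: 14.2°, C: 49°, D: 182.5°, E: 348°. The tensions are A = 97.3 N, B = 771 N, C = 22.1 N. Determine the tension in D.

Resolve: ΣF_x = 97.3 cos 258.5° + 771 cos 14.2° + 22.1 cos 49° + T_D cos 182.5° + T_E cos 348° = 0.
        ΣF_y = 97.3 sin 258.5° + 771 sin 14.2° + 22.1 sin 49° + T_D sin 182.5° + T_E sin 348° = 0.
The known terms sum to (742.5, 110.5) N, so -0.9990 T_D + 0.9781 T_E = -742.5 and -0.0436 T_D − 0.2079 T_E = -110.5.
Solving simultaneously: T_D = 1048 N, T_E = 311.4 N.

T_D ≈ 1050 N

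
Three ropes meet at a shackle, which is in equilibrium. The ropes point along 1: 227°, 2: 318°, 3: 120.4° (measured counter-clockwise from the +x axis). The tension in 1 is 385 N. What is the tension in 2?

Resolve: ΣF_x = 385 cos 227° + T_2 cos 318° + T_3 cos 120.4° = 0.
        ΣF_y = 385 sin 227° + T_2 sin 318° + T_3 sin 120.4° = 0.
The known terms sum to (-262.6, -281.6) N, so 0.7431 T_2 − 0.5060 T_3 = 262.6 and -0.6691 T_2 + 0.8625 T_3 = 281.6.
Solving simultaneously: T_2 = 1220 N, T_3 = 1273 N.

T_2 ≈ 1220 N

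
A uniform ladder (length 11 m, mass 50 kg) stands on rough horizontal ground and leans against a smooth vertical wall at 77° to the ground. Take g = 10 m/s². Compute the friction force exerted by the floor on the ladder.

f ≈ 57.7 N

Torques about the foot: N_wall · 11 sin 77° = 50×10×5.5 cos 77° → N_wall = 57.717 N.
ΣF_x = 0: f_floor = N_wall = 57.717 N.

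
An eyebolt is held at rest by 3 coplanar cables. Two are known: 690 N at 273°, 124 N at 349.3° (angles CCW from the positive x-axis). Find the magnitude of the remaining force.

F ≈ 729 N

Sum the known components: ΣF_x = 158 N, ΣF_y = -712.1 N.
For equilibrium the remaining force must supply (−ΣF_x, −ΣF_y) = (-158, 712.1) N.
Magnitude = √((-158)² + (712.1)²) = 729.4 N; direction = atan2(712.1, -158) = 102.5°.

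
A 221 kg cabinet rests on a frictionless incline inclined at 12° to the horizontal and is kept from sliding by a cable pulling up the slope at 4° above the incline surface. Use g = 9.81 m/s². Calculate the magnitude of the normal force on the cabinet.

N ≈ 2090 N

Take axes along and perpendicular to the incline. Weight components: W sin 12° = 450.8 N down-slope, W cos 12° = 2121 N into the surface.
Along incline: T cos 4° = W sin 12° → T = 451.9 N.
Perpendicular: N = W cos 12° − T sin 4° = 2089 N.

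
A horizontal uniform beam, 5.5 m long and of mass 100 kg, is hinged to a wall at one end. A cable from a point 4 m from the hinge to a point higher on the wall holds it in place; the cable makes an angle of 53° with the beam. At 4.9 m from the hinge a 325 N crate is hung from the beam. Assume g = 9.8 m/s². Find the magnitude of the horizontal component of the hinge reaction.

H_x ≈ 808 N

Take torques about the hinge: T sin 53° · 4 = 100×9.8×2.75 + 325×4.9 = 4287.5 N·m.
So T = 4287.5 / (0.7986 × 4) = 1342.1 N.
ΣF_x = 0: H_x = T cos 53° = 807.72 N.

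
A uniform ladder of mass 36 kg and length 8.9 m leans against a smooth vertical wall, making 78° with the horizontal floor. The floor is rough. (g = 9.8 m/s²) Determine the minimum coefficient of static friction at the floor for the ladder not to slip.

μ_min ≈ 0.106

ΣF_y = 0: N_floor = 36×9.8 = 352.8 N.
Torques about the foot: N_wall · 8.9 sin 78° = 36×9.8×4.45 cos 78° → N_wall = 37.495 N.
ΣF_x = 0: f_floor = N_wall = 37.495 N.
μ_min = f_floor / N_floor = 37.495 / 352.8 = 0.1063.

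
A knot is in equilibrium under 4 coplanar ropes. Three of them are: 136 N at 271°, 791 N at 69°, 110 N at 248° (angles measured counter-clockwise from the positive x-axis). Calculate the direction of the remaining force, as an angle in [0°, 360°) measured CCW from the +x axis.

Sum the known components: ΣF_x = 244.6 N, ΣF_y = 500.5 N.
For equilibrium the remaining force must supply (−ΣF_x, −ΣF_y) = (-244.6, -500.5) N.
Magnitude = √((-244.6)² + (-500.5)²) = 557.1 N; direction = atan2(-500.5, -244.6) = 244.0°.

θ ≈ 244°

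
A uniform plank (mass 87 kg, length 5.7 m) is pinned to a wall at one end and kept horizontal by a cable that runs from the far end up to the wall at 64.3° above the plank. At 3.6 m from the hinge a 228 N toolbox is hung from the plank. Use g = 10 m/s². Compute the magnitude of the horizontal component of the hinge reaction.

H_x ≈ 279 N

Take torques about the hinge: T sin 64.3° · 5.7 = 87×10×2.85 + 228×3.6 = 3300.3 N·m.
So T = 3300.3 / (0.9011 × 5.7) = 642.56 N.
ΣF_x = 0: H_x = T cos 64.3° = 278.65 N.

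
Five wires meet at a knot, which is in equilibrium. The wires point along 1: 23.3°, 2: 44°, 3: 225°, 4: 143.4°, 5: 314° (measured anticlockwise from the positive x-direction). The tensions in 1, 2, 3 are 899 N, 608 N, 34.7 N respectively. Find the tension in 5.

Resolve: ΣF_x = 899 cos 23.3° + 608 cos 44° + 34.7 cos 225° + T_4 cos 143.4° + T_5 cos 314° = 0.
        ΣF_y = 899 sin 23.3° + 608 sin 44° + 34.7 sin 225° + T_4 sin 143.4° + T_5 sin 314° = 0.
The known terms sum to (1239, 753.4) N, so -0.8028 T_4 + 0.6947 T_5 = -1239 and 0.5962 T_4 − 0.7193 T_5 = -753.4.
Solving simultaneously: T_4 = 8659 N, T_5 = 8225 N.

T_5 ≈ 8220 N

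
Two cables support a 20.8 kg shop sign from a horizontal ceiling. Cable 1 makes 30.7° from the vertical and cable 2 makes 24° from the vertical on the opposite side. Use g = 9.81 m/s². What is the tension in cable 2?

Angles from the horizontal: cable 1 is 90° − 30.7° = 59.3°, cable 2 is 90° − 24° = 66°.
Weight W = 20.8 × 9.81 = 204 N acts straight down.
Horizontal: T_1 cos 59.3° = T_2 cos 66°  →  T_1 = 0.7967 T_2.
Vertical: T_1 sin 59.3° + T_2 sin 66° = 204.
Substituting the horizontal relation into the vertical equation gives 1.599 T_2 = 204, so T_2 = 127.6 N.

T_2 ≈ 128 N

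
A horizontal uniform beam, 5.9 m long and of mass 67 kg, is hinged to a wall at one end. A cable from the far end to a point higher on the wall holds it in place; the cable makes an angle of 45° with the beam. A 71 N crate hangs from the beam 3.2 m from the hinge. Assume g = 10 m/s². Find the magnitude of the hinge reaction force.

|H| ≈ 524 N

Take torques about the hinge: T sin 45° · 5.9 = 67×10×2.95 + 71×3.2 = 2203.7 N·m.
So T = 2203.7 / (0.7071 × 5.9) = 528.22 N.
ΣF_x = 0: H_x = T cos 45° = 373.51 N.
ΣF_y = 0: H_y = (67×10 + 71) − T sin 45° = 741 − 373.51 = 367.49 N.
|H| = √(H_x² + H_y²) = √((373.51)² + (367.49)²) = 523.98 N.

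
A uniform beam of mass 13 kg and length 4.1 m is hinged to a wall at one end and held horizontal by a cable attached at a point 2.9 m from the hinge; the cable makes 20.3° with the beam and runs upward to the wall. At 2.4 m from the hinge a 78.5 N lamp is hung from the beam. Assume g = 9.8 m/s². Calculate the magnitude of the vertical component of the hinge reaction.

Take torques about the hinge: T sin 20.3° · 2.9 = 13×9.8×2.05 + 78.5×2.4 = 449.57 N·m.
So T = 449.57 / (0.3469 × 2.9) = 446.84 N.
ΣF_y = 0: H_y = (13×9.8 + 78.5) − T sin 20.3° = 205.9 − 155.02 = 50.876 N.

|H_y| ≈ 50.9 N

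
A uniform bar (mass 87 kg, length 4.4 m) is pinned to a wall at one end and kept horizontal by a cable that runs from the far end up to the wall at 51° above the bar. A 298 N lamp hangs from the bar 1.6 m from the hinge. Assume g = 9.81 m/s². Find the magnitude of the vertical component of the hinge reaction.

Take torques about the hinge: T sin 51° · 4.4 = 87×9.81×2.2 + 298×1.6 = 2354.4 N·m.
So T = 2354.4 / (0.7771 × 4.4) = 688.54 N.
ΣF_y = 0: H_y = (87×9.81 + 298) − T sin 51° = 1151.5 − 535.1 = 616.37 N.

|H_y| ≈ 616 N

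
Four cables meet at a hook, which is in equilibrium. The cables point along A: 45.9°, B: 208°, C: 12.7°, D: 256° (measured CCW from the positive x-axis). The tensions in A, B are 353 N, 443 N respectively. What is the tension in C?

T_C ≈ 170 N

Resolve: ΣF_x = 353 cos 45.9° + 443 cos 208° + T_C cos 12.7° + T_D cos 256° = 0.
        ΣF_y = 353 sin 45.9° + 443 sin 208° + T_C sin 12.7° + T_D sin 256° = 0.
The known terms sum to (-145.5, 45.52) N, so 0.9755 T_C − 0.2419 T_D = 145.5 and 0.2198 T_C − 0.9703 T_D = -45.52.
Solving simultaneously: T_C = 170.3 N, T_D = 85.51 N.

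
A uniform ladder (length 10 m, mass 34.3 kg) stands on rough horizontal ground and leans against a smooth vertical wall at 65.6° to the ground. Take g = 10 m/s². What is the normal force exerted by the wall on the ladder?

Torques about the foot: N_wall · 10 sin 65.6° = 34.3×10×5 cos 65.6° → N_wall = 77.796 N.

N_wall ≈ 77.8 N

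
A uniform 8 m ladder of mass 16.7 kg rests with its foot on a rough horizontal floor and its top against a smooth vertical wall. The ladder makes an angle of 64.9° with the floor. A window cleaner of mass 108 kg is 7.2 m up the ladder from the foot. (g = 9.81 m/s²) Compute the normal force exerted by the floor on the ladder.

N_floor ≈ 1220 N

ΣF_y = 0: N_floor = 16.7×9.81 + 108×9.81 = 1223.3 N.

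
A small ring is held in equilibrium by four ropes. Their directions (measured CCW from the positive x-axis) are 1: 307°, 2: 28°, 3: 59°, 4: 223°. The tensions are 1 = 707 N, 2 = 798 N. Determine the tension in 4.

Resolve: ΣF_x = 707 cos 307° + 798 cos 28° + T_3 cos 59° + T_4 cos 223° = 0.
        ΣF_y = 707 sin 307° + 798 sin 28° + T_3 sin 59° + T_4 sin 223° = 0.
The known terms sum to (1130, -190) N, so 0.5150 T_3 − 0.7314 T_4 = -1130 and 0.8572 T_3 − 0.6820 T_4 = 190.
Solving simultaneously: T_3 = 3300 N, T_4 = 3869 N.

T_4 ≈ 3870 N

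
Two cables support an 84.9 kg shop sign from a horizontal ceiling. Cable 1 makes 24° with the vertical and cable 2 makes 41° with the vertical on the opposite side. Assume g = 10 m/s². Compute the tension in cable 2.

Angles from the horizontal: cable 1 is 90° − 24° = 66°, cable 2 is 90° − 41° = 49°.
Weight W = 84.9 × 10 = 849 N acts straight down.
Horizontal: T_1 cos 66° = T_2 cos 49°  →  T_1 = 1.613 T_2.
Vertical: T_1 sin 66° + T_2 sin 49° = 849.
Substituting the horizontal relation into the vertical equation gives 2.228 T_2 = 849, so T_2 = 381 N.

T_2 ≈ 381 N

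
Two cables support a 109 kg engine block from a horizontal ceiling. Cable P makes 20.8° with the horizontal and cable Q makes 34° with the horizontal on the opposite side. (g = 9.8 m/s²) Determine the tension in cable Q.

Weight W = 109 × 9.8 = 1068 N acts straight down.
Horizontal: T_P cos 20.8° = T_Q cos 34°  →  T_P = 0.8868 T_Q.
Vertical: T_P sin 20.8° + T_Q sin 34° = 1068.
Substituting the horizontal relation into the vertical equation gives 0.8741 T_Q = 1068, so T_Q = 1222 N.

T_Q ≈ 1220 N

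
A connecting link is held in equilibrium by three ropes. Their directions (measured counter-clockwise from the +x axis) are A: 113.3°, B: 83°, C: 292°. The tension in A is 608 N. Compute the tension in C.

Resolve: ΣF_x = 608 cos 113.3° + T_B cos 83° + T_C cos 292° = 0.
        ΣF_y = 608 sin 113.3° + T_B sin 83° + T_C sin 292° = 0.
The known terms sum to (-240.5, 558.4) N, so 0.1219 T_B + 0.3746 T_C = 240.5 and 0.9925 T_B − 0.9272 T_C = -558.4.
Solving simultaneously: T_B = 28.45 N, T_C = 632.7 N.

T_C ≈ 633 N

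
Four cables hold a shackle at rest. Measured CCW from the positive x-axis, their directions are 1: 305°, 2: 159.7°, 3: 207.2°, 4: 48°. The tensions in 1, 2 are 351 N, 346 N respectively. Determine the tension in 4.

Resolve: ΣF_x = 351 cos 305° + 346 cos 159.7° + T_3 cos 207.2° + T_4 cos 48° = 0.
        ΣF_y = 351 sin 305° + 346 sin 159.7° + T_3 sin 207.2° + T_4 sin 48° = 0.
The known terms sum to (-123.2, -167.5) N, so -0.8894 T_3 + 0.6691 T_4 = 123.2 and -0.4571 T_3 + 0.7431 T_4 = 167.5.
Solving simultaneously: T_3 = 57.80 N, T_4 = 260.9 N.

T_4 ≈ 261 N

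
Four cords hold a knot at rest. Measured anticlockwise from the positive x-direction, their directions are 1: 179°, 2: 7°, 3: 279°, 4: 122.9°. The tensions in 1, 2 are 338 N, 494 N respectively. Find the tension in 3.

Resolve: ΣF_x = 338 cos 179° + 494 cos 7° + T_3 cos 279° + T_4 cos 122.9° = 0.
        ΣF_y = 338 sin 179° + 494 sin 7° + T_3 sin 279° + T_4 sin 122.9° = 0.
The known terms sum to (152.4, 66.1) N, so 0.1564 T_3 − 0.5432 T_4 = -152.4 and -0.9877 T_3 + 0.8396 T_4 = -66.1.
Solving simultaneously: T_3 = 404.4 N, T_4 = 397 N.

T_3 ≈ 404 N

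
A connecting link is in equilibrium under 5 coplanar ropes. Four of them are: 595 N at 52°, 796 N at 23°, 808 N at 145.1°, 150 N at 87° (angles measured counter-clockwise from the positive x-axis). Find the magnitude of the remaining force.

Sum the known components: ΣF_x = 444.2 N, ΣF_y = 1392 N.
For equilibrium the remaining force must supply (−ΣF_x, −ΣF_y) = (-444.2, -1392) N.
Magnitude = √((-444.2)² + (-1392)²) = 1461 N; direction = atan2(-1392, -444.2) = 252.3°.

F ≈ 1460 N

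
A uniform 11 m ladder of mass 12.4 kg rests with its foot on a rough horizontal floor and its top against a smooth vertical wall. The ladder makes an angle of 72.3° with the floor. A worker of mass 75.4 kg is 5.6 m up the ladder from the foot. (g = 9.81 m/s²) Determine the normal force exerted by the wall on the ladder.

Torques about the foot: N_wall · 11 sin 72.3° = 12.4×9.81×5.5 cos 72.3° + 75.4×9.81×5.6 cos 72.3° → N_wall = 139.59 N.

N_wall ≈ 140 N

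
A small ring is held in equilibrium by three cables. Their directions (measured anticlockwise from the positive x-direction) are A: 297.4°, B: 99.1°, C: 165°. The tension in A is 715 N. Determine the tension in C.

T_C ≈ 246 N

Resolve: ΣF_x = 715 cos 297.4° + T_B cos 99.1° + T_C cos 165° = 0.
        ΣF_y = 715 sin 297.4° + T_B sin 99.1° + T_C sin 165° = 0.
The known terms sum to (329, -634.8) N, so -0.1582 T_B − 0.9659 T_C = -329 and 0.9874 T_B + 0.2588 T_C = 634.8.
Solving simultaneously: T_B = 578.4 N, T_C = 245.9 N.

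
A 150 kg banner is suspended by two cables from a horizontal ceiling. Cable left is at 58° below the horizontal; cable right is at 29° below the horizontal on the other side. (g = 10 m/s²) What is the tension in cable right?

T_right ≈ 796 N

Weight W = 150 × 10 = 1500 N acts straight down.
Horizontal: T_left cos 58° = T_right cos 29°  →  T_left = 1.65 T_right.
Vertical: T_left sin 58° + T_right sin 29° = 1500.
Substituting the horizontal relation into the vertical equation gives 1.884 T_right = 1500, so T_right = 796 N.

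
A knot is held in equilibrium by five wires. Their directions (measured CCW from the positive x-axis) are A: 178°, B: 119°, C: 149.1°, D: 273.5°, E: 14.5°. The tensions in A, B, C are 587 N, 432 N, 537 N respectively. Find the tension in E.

Resolve: ΣF_x = 587 cos 178° + 432 cos 119° + 537 cos 149.1° + T_D cos 273.5° + T_E cos 14.5° = 0.
        ΣF_y = 587 sin 178° + 432 sin 119° + 537 sin 149.1° + T_D sin 273.5° + T_E sin 14.5° = 0.
The known terms sum to (-1257, 674.1) N, so 0.0610 T_D + 0.9681 T_E = 1257 and -0.9981 T_D + 0.2504 T_E = -674.1.
Solving simultaneously: T_D = 985.4 N, T_E = 1236 N.

T_E ≈ 1240 N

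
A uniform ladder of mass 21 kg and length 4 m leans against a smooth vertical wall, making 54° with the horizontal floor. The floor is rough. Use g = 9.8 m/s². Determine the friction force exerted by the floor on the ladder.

f ≈ 74.8 N

Torques about the foot: N_wall · 4 sin 54° = 21×9.8×2 cos 54° → N_wall = 74.761 N.
ΣF_x = 0: f_floor = N_wall = 74.761 N.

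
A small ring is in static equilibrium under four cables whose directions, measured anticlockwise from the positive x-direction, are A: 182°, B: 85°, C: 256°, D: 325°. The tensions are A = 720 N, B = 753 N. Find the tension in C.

Resolve: ΣF_x = 720 cos 182° + 753 cos 85° + T_C cos 256° + T_D cos 325° = 0.
        ΣF_y = 720 sin 182° + 753 sin 85° + T_C sin 256° + T_D sin 325° = 0.
The known terms sum to (-653.9, 725) N, so -0.2419 T_C + 0.8192 T_D = 653.9 and -0.9703 T_C − 0.5736 T_D = -725.
Solving simultaneously: T_C = 234.4 N, T_D = 867.5 N.

T_C ≈ 234 N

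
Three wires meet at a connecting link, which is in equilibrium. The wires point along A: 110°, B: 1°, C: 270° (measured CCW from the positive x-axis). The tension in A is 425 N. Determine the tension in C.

T_C ≈ 402 N

Resolve: ΣF_x = 425 cos 110° + T_B cos 1° + T_C cos 270° = 0.
        ΣF_y = 425 sin 110° + T_B sin 1° + T_C sin 270° = 0.
The known terms sum to (-145.4, 399.4) N, so 0.9998 T_B + 0.0000 T_C = 145.4 and 0.0175 T_B − 1.0000 T_C = -399.4.
Solving simultaneously: T_B = 145.4 N, T_C = 401.9 N.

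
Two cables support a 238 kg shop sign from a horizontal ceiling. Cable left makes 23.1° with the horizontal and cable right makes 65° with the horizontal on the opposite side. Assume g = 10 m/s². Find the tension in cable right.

T_right ≈ 2190 N

Weight W = 238 × 10 = 2380 N acts straight down.
Horizontal: T_left cos 23.1° = T_right cos 65°  →  T_left = 0.4595 T_right.
Vertical: T_left sin 23.1° + T_right sin 65° = 2380.
Substituting the horizontal relation into the vertical equation gives 1.087 T_right = 2380, so T_right = 2190 N.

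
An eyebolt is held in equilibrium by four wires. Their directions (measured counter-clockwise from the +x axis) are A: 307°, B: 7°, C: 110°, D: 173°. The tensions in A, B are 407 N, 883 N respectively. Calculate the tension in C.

Resolve: ΣF_x = 407 cos 307° + 883 cos 7° + T_C cos 110° + T_D cos 173° = 0.
        ΣF_y = 407 sin 307° + 883 sin 7° + T_C sin 110° + T_D sin 173° = 0.
The known terms sum to (1121, -217.4) N, so -0.3420 T_C − 0.9925 T_D = -1121 and 0.9397 T_C + 0.1219 T_D = 217.4.
Solving simultaneously: T_C = 88.84 N, T_D = 1099 N.

T_C ≈ 88.8 N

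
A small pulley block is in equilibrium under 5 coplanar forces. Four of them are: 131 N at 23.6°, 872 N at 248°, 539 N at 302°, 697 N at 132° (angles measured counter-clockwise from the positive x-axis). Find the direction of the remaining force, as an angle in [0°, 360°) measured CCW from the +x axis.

Sum the known components: ΣF_x = -387.4 N, ΣF_y = -695.2 N.
For equilibrium the remaining force must supply (−ΣF_x, −ΣF_y) = (387.4, 695.2) N.
Magnitude = √((387.4)² + (695.2)²) = 795.8 N; direction = atan2(695.2, 387.4) = 60.9°.

θ ≈ 60.9°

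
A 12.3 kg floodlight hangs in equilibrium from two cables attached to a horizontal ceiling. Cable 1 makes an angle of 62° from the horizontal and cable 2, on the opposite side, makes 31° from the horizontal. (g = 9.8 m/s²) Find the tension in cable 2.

T_2 ≈ 56.7 N

Weight W = 12.3 × 9.8 = 120.5 N acts straight down.
Horizontal: T_1 cos 62° = T_2 cos 31°  →  T_1 = 1.826 T_2.
Vertical: T_1 sin 62° + T_2 sin 31° = 120.5.
Substituting the horizontal relation into the vertical equation gives 2.127 T_2 = 120.5, so T_2 = 56.67 N.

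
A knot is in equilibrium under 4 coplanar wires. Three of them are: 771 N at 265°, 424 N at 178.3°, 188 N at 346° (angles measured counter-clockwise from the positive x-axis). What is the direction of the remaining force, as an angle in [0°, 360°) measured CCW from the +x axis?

θ ≈ 68.9°

Sum the known components: ΣF_x = -308.6 N, ΣF_y = -801 N.
For equilibrium the remaining force must supply (−ΣF_x, −ΣF_y) = (308.6, 801) N.
Magnitude = √((308.6)² + (801)²) = 858.4 N; direction = atan2(801, 308.6) = 68.9°.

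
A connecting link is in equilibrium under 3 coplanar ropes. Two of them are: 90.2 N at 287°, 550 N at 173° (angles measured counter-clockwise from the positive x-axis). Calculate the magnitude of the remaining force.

Sum the known components: ΣF_x = -519.5 N, ΣF_y = -19.23 N.
For equilibrium the remaining force must supply (−ΣF_x, −ΣF_y) = (519.5, 19.23) N.
Magnitude = √((519.5)² + (19.23)²) = 519.9 N; direction = atan2(19.23, 519.5) = 2.1°.

F ≈ 520 N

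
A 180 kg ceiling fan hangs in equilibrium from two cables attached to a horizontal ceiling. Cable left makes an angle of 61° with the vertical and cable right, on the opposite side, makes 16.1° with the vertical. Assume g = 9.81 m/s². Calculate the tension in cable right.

Angles from the horizontal: cable left is 90° − 61° = 29°, cable right is 90° − 16.1° = 73.9°.
Weight W = 180 × 9.81 = 1766 N acts straight down.
Horizontal: T_left cos 29° = T_right cos 73.9°  →  T_left = 0.3171 T_right.
Vertical: T_left sin 29° + T_right sin 73.9° = 1766.
Substituting the horizontal relation into the vertical equation gives 1.114 T_right = 1766, so T_right = 1584 N.

T_right ≈ 1580 N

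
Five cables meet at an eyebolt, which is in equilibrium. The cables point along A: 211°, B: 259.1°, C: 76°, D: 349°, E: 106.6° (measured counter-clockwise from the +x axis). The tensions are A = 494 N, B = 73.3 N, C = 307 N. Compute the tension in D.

Resolve: ΣF_x = 494 cos 211° + 73.3 cos 259.1° + 307 cos 76° + T_D cos 349° + T_E cos 106.6° = 0.
        ΣF_y = 494 sin 211° + 73.3 sin 259.1° + 307 sin 76° + T_D sin 349° + T_E sin 106.6° = 0.
The known terms sum to (-363, -28.53) N, so 0.9816 T_D − 0.2857 T_E = 363 and -0.1908 T_D + 0.9583 T_E = 28.53.
Solving simultaneously: T_D = 401.8 N, T_E = 109.8 N.

T_D ≈ 402 N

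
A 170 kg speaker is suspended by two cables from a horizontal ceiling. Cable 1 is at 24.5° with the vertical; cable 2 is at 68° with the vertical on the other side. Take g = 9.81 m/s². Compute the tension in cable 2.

T_2 ≈ 692 N

Angles from the horizontal: cable 1 is 90° − 24.5° = 65.5°, cable 2 is 90° − 68° = 22°.
Weight W = 170 × 9.81 = 1668 N acts straight down.
Horizontal: T_1 cos 65.5° = T_2 cos 22°  →  T_1 = 2.236 T_2.
Vertical: T_1 sin 65.5° + T_2 sin 22° = 1668.
Substituting the horizontal relation into the vertical equation gives 2.409 T_2 = 1668, so T_2 = 692.2 N.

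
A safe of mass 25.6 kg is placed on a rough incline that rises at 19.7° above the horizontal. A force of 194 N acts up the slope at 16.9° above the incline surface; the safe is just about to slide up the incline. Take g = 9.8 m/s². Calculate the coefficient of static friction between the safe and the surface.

μ ≈ 0.562

On the verge of sliding up the incline, friction is at its maximum μN and acts down the slope.
Perpendicular to incline: N = W cos 19.7° − P sin 16.9° = 236.2 − 56.4 = 179.8 N.
Along incline: P cos 16.9° − μN = W sin 19.7° → μ = −(W sin 19.7° − P cos 16.9°) / N = 0.562.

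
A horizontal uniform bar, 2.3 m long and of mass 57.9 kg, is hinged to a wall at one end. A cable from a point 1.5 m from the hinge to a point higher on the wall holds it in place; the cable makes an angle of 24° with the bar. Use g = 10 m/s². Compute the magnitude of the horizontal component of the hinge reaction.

H_x ≈ 997 N

Take torques about the hinge: T sin 24° · 1.5 = 57.9×10×1.15 = 665.85 N·m.
So T = 665.85 / (0.4067 × 1.5) = 1091.4 N.
ΣF_x = 0: H_x = T cos 24° = 997.02 N.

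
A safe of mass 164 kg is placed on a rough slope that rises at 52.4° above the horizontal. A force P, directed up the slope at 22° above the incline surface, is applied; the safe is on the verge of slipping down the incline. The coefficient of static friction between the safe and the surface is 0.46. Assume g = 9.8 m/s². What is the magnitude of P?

P ≈ 1090 N

On the verge of sliding down the incline, friction equals μN and acts up the slope.
Perpendicular: N + P sin 22° = W cos 52.4° = 980.6 N.
Along incline: P cos 22° + μN = W sin 52.4° with W sin 52.4° = 1273 N.
Solving the pair for P and N: P = 1089 N, N = 572.6 N (and f = μN = 263.4 N).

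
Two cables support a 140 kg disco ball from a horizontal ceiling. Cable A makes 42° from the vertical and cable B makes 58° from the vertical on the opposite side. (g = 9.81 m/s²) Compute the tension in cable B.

T_B ≈ 933 N

Angles from the horizontal: cable A is 90° − 42° = 48°, cable B is 90° − 58° = 32°.
Weight W = 140 × 9.81 = 1373 N acts straight down.
Horizontal: T_A cos 48° = T_B cos 32°  →  T_A = 1.267 T_B.
Vertical: T_A sin 48° + T_B sin 32° = 1373.
Substituting the horizontal relation into the vertical equation gives 1.472 T_B = 1373, so T_B = 933.2 N.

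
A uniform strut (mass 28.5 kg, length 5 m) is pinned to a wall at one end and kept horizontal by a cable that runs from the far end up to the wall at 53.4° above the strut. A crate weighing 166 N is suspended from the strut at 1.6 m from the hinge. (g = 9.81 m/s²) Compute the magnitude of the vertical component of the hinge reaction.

|H_y| ≈ 253 N

Take torques about the hinge: T sin 53.4° · 5 = 28.5×9.81×2.5 + 166×1.6 = 964.56 N·m.
So T = 964.56 / (0.8028 × 5) = 240.29 N.
ΣF_y = 0: H_y = (28.5×9.81 + 166) − T sin 53.4° = 445.59 − 192.91 = 252.67 N.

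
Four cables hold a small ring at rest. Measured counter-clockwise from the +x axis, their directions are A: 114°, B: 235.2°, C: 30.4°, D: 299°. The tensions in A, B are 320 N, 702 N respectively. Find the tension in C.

Resolve: ΣF_x = 320 cos 114° + 702 cos 235.2° + T_C cos 30.4° + T_D cos 299° = 0.
        ΣF_y = 320 sin 114° + 702 sin 235.2° + T_C sin 30.4° + T_D sin 299° = 0.
The known terms sum to (-530.8, -284.1) N, so 0.8625 T_C + 0.4848 T_D = 530.8 and 0.5060 T_C − 0.8746 T_D = 284.1.
Solving simultaneously: T_C = 602.2 N, T_D = 23.56 N.

T_C ≈ 602 N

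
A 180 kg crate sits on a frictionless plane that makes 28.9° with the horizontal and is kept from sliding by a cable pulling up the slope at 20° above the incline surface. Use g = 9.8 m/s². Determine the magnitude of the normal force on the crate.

N ≈ 1230 N

Take axes along and perpendicular to the incline. Weight components: W sin 28.9° = 852.5 N down-slope, W cos 28.9° = 1544 N into the surface.
Along incline: T cos 20° = W sin 28.9° → T = 907.2 N.
Perpendicular: N = W cos 28.9° − T sin 20° = 1234 N.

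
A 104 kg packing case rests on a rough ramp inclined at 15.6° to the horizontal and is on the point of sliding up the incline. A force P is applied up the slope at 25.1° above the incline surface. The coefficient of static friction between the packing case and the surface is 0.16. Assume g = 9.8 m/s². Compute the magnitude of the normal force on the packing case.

On the verge of sliding up the incline, friction equals μN and acts down the slope.
Perpendicular: N + P sin 25.1° = W cos 15.6° = 981.7 N.
Along incline: P cos 25.1° = W sin 15.6° + μN  with W sin 15.6° = 274.1 N.
Solving the pair for P and N: P = 442.9 N, N = 793.8 N (and f = μN = 127 N).

N ≈ 794 N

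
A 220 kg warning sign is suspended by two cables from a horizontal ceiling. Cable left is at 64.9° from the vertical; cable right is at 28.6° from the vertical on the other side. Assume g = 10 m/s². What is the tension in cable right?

T_right ≈ 2000 N

Angles from the horizontal: cable left is 90° − 64.9° = 25.1°, cable right is 90° − 28.6° = 61.4°.
Weight W = 220 × 10 = 2200 N acts straight down.
Horizontal: T_left cos 25.1° = T_right cos 61.4°  →  T_left = 0.5286 T_right.
Vertical: T_left sin 25.1° + T_right sin 61.4° = 2200.
Substituting the horizontal relation into the vertical equation gives 1.102 T_right = 2200, so T_right = 1996 N.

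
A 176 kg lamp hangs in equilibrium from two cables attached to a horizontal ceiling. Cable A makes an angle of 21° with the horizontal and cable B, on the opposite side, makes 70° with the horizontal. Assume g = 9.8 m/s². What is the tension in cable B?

T_B ≈ 1610 N

Weight W = 176 × 9.8 = 1725 N acts straight down.
Horizontal: T_A cos 21° = T_B cos 70°  →  T_A = 0.3664 T_B.
Vertical: T_A sin 21° + T_B sin 70° = 1725.
Substituting the horizontal relation into the vertical equation gives 1.071 T_B = 1725, so T_B = 1610 N.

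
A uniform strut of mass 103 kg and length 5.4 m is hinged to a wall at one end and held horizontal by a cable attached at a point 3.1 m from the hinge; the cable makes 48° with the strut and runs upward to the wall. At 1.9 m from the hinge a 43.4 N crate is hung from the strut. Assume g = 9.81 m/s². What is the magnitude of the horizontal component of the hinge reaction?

Take torques about the hinge: T sin 48° · 3.1 = 103×9.81×2.7 + 43.4×1.9 = 2810.6 N·m.
So T = 2810.6 / (0.7431 × 3.1) = 1220 N.
ΣF_x = 0: H_x = T cos 48° = 816.35 N.

H_x ≈ 816 N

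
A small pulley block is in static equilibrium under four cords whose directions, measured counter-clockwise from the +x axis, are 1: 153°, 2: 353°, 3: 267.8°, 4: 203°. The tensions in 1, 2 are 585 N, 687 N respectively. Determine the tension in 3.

Resolve: ΣF_x = 585 cos 153° + 687 cos 353° + T_3 cos 267.8° + T_4 cos 203° = 0.
        ΣF_y = 585 sin 153° + 687 sin 353° + T_3 sin 267.8° + T_4 sin 203° = 0.
The known terms sum to (160.6, 181.9) N, so -0.0384 T_3 − 0.9205 T_4 = -160.6 and -0.9993 T_3 − 0.3907 T_4 = -181.9.
Solving simultaneously: T_3 = 115.6 N, T_4 = 169.7 N.

T_3 ≈ 116 N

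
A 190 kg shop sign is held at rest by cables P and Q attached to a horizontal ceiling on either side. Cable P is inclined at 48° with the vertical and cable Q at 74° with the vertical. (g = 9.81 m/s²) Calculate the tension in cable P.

T_P ≈ 2110 N

Angles from the horizontal: cable P is 90° − 48° = 42°, cable Q is 90° − 74° = 16°.
Weight W = 190 × 9.81 = 1864 N acts straight down.
Horizontal: T_P cos 42° = T_Q cos 16°  →  T_Q = 0.7731 T_P.
Vertical: T_P sin 42° + T_Q sin 16° = 1864.
Substituting the horizontal relation into the vertical equation gives 0.8822 T_P = 1864, so T_P = 2113 N.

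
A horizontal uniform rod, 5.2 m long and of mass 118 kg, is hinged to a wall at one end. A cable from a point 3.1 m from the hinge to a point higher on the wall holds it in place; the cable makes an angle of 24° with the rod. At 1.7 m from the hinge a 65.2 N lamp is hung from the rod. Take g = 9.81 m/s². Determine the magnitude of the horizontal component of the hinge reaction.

H_x ≈ 2260 N

Take torques about the hinge: T sin 24° · 3.1 = 118×9.81×2.6 + 65.2×1.7 = 3120.5 N·m.
So T = 3120.5 / (0.4067 × 3.1) = 2474.9 N.
ΣF_x = 0: H_x = T cos 24° = 2260.9 N.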